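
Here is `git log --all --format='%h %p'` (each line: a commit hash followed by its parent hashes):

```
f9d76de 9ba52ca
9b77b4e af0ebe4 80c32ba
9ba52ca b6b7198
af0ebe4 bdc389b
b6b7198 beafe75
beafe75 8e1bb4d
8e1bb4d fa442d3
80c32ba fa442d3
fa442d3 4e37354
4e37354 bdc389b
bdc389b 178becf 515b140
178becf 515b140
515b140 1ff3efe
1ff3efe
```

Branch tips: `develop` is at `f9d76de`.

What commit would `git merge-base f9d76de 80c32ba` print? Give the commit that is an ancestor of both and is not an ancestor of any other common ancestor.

Ancestors of f9d76de: {178becf, 1ff3efe, 4e37354, 515b140, 8e1bb4d, 9ba52ca, b6b7198, bdc389b, beafe75, f9d76de, fa442d3}.
Ancestors of 80c32ba: {178becf, 1ff3efe, 4e37354, 515b140, 80c32ba, bdc389b, fa442d3}.
Common ancestors: {178becf, 1ff3efe, 4e37354, 515b140, bdc389b, fa442d3}.
Among these, fa442d3 is not an ancestor of any other common ancestor — it is the merge base.

fa442d3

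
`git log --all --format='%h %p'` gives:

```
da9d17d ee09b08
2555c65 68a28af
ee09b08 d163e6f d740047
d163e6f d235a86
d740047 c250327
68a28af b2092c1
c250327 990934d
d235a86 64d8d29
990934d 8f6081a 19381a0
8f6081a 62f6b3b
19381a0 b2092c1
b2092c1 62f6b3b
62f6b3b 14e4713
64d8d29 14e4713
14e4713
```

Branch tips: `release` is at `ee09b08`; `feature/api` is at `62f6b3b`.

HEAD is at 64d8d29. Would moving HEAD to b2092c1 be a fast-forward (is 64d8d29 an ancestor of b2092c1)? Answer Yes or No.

A fast-forward from 64d8d29 to b2092c1 is possible iff 64d8d29 is an ancestor of b2092c1.
Ancestors of b2092c1: {14e4713, 62f6b3b, b2092c1}.
64d8d29 is not among them, so fast-forward is not possible.

No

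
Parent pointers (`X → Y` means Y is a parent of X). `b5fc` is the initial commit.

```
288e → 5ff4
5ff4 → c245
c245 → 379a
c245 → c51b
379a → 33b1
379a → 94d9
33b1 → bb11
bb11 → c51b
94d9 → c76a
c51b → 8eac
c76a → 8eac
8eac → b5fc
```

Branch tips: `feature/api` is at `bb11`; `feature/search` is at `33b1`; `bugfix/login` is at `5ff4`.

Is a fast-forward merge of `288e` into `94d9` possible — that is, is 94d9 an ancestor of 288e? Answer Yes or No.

A fast-forward from 94d9 to 288e is possible iff 94d9 is an ancestor of 288e.
Ancestors of 288e: {288e, 33b1, 379a, 5ff4, 8eac, 94d9, b5fc, bb11, c245, c51b, c76a}.
94d9 is among them, so fast-forward is possible.

Yes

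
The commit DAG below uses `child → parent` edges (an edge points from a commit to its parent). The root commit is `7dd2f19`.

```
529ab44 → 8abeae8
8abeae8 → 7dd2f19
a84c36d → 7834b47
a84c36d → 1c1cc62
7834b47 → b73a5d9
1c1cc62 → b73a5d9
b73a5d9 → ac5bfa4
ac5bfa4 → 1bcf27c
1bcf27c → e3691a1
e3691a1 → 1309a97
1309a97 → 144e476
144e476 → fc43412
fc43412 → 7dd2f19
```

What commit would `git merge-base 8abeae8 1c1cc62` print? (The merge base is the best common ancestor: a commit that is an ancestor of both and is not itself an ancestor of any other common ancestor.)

7dd2f19

Ancestors of 8abeae8: {7dd2f19, 8abeae8}.
Ancestors of 1c1cc62: {1309a97, 144e476, 1bcf27c, 1c1cc62, 7dd2f19, ac5bfa4, b73a5d9, e3691a1, fc43412}.
Common ancestors: {7dd2f19}.
The only common ancestor is 7dd2f19, so it is the merge base.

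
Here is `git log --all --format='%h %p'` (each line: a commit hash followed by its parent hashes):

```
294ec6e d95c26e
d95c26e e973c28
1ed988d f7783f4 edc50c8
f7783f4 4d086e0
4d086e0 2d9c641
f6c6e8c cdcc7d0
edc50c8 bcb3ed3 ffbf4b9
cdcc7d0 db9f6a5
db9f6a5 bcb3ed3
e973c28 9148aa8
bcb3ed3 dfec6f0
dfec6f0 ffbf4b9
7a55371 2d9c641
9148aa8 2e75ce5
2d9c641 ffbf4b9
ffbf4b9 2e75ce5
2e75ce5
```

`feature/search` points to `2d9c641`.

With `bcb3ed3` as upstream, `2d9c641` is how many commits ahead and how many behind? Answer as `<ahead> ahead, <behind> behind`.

Reachable from 2d9c641: {2d9c641, 2e75ce5, ffbf4b9}.
Reachable from bcb3ed3: {2e75ce5, bcb3ed3, dfec6f0, ffbf4b9}.
Only in 2d9c641's history (ahead): {2d9c641} — 1.
Only in bcb3ed3's history (behind): {bcb3ed3, dfec6f0} — 2.

1 ahead, 2 behind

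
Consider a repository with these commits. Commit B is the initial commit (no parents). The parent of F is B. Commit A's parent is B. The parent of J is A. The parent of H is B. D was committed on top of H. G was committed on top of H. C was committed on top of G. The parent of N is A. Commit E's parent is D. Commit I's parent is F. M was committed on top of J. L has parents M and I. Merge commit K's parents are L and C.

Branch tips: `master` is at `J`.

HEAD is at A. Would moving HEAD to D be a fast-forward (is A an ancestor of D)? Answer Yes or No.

A fast-forward from A to D is possible iff A is an ancestor of D.
Ancestors of D: {B, D, H}.
A is not among them, so fast-forward is not possible.

No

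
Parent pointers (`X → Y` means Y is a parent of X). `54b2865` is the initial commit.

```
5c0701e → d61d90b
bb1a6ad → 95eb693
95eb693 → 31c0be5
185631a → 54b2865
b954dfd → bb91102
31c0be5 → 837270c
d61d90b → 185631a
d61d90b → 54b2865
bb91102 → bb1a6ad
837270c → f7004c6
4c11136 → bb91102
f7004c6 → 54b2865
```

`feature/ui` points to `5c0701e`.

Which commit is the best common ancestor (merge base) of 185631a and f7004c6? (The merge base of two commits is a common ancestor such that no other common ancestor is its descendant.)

54b2865

Ancestors of 185631a: {185631a, 54b2865}.
Ancestors of f7004c6: {54b2865, f7004c6}.
Common ancestors: {54b2865}.
The only common ancestor is 54b2865, so it is the merge base.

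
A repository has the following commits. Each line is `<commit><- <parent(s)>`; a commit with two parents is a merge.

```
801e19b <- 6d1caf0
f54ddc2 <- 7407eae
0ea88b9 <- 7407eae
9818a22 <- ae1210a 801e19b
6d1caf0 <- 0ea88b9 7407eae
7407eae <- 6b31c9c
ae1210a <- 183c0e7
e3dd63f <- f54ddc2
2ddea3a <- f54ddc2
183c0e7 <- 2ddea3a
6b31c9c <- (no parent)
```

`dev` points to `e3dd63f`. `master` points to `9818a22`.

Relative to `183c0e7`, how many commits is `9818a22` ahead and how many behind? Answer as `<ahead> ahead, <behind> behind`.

5 ahead, 0 behind

Reachable from 9818a22: {0ea88b9, 183c0e7, 2ddea3a, 6b31c9c, 6d1caf0, 7407eae, 801e19b, 9818a22, ae1210a, f54ddc2}.
Reachable from 183c0e7: {183c0e7, 2ddea3a, 6b31c9c, 7407eae, f54ddc2}.
Only in 9818a22's history (ahead): {0ea88b9, 6d1caf0, 801e19b, 9818a22, ae1210a} — 5.
Only in 183c0e7's history (behind): {} — 0.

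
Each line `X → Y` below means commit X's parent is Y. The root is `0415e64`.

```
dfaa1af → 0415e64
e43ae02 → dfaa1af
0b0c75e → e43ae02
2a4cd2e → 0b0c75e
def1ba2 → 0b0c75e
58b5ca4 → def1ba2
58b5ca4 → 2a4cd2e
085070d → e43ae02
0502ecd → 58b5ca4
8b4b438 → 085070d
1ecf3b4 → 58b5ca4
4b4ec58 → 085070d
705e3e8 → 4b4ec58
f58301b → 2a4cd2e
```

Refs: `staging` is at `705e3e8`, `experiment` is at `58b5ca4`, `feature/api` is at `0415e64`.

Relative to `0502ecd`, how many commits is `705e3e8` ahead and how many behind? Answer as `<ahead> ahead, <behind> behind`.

3 ahead, 5 behind

Reachable from 705e3e8: {0415e64, 085070d, 4b4ec58, 705e3e8, dfaa1af, e43ae02}.
Reachable from 0502ecd: {0415e64, 0502ecd, 0b0c75e, 2a4cd2e, 58b5ca4, def1ba2, dfaa1af, e43ae02}.
Only in 705e3e8's history (ahead): {085070d, 4b4ec58, 705e3e8} — 3.
Only in 0502ecd's history (behind): {0502ecd, 0b0c75e, 2a4cd2e, 58b5ca4, def1ba2} — 5.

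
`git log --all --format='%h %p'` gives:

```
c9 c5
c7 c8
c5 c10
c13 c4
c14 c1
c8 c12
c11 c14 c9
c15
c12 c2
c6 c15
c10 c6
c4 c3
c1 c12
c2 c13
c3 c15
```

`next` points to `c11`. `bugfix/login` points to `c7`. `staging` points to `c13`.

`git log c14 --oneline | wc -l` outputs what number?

Walking parent pointers from c14: reachable set = {c1, c12, c13, c14, c15, c2, c3, c4}.
That is 8 commits.

8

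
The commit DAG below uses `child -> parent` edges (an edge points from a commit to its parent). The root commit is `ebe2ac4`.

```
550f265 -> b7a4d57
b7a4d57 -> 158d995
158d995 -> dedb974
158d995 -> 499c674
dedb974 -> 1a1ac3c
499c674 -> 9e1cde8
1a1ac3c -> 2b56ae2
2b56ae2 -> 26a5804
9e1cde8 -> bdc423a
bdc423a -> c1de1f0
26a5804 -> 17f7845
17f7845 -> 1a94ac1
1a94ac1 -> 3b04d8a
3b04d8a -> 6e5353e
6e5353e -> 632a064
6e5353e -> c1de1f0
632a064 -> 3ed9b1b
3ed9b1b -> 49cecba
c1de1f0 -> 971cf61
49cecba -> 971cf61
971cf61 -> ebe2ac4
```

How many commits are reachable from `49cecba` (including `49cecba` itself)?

3

Walking parent pointers from 49cecba: reachable set = {49cecba, 971cf61, ebe2ac4}.
That is 3 commits.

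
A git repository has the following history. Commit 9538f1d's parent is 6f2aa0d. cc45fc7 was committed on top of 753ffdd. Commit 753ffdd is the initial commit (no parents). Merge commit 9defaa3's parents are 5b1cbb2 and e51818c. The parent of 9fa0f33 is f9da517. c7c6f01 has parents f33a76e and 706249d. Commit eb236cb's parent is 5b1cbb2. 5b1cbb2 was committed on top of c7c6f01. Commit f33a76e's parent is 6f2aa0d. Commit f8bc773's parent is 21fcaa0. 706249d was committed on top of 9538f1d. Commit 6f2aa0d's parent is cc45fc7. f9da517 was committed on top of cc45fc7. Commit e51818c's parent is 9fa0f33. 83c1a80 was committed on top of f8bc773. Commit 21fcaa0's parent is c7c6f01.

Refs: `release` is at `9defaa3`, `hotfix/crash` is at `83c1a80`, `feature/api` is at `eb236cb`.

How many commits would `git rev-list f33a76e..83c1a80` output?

Reachable from 83c1a80: {21fcaa0, 6f2aa0d, 706249d, 753ffdd, 83c1a80, 9538f1d, c7c6f01, cc45fc7, f33a76e, f8bc773}.
Reachable from f33a76e: {6f2aa0d, 753ffdd, cc45fc7, f33a76e}.
In 83c1a80's history but not f33a76e's: {21fcaa0, 706249d, 83c1a80, 9538f1d, c7c6f01, f8bc773} — 6 commits.

6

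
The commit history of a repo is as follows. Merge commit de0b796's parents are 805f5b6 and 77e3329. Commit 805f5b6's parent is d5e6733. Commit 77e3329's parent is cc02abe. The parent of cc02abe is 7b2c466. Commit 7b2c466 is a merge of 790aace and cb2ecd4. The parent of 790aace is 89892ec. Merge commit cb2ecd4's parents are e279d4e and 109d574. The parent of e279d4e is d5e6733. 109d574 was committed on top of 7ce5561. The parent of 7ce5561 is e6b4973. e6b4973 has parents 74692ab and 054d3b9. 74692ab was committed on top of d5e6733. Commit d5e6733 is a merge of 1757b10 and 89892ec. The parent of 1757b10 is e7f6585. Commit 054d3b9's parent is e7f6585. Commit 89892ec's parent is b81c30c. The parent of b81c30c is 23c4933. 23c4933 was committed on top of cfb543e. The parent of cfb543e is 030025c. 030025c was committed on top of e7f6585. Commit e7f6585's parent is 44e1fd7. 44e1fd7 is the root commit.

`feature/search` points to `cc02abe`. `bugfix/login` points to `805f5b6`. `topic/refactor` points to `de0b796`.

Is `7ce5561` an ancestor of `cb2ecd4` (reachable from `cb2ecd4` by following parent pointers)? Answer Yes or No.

Yes

Ancestors of cb2ecd4 (commits reachable by following parents): {030025c, 054d3b9, 109d574, 1757b10, 23c4933, 44e1fd7, 74692ab, 7ce5561, 89892ec, b81c30c, cb2ecd4, cfb543e, d5e6733, e279d4e, e6b4973, e7f6585}.
7ce5561 is in that set, so it is an ancestor of cb2ecd4.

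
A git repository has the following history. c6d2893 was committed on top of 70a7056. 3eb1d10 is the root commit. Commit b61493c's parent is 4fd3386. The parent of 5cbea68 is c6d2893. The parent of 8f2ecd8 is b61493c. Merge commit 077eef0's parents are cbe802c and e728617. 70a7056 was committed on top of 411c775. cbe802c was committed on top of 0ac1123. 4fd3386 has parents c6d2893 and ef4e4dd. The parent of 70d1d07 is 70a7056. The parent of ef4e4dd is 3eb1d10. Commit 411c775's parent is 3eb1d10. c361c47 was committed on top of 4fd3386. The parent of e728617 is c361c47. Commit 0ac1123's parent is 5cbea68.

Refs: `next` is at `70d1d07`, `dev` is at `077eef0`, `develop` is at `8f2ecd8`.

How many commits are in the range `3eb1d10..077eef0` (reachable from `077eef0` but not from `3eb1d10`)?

11

Reachable from 077eef0: {077eef0, 0ac1123, 3eb1d10, 411c775, 4fd3386, 5cbea68, 70a7056, c361c47, c6d2893, cbe802c, e728617, ef4e4dd}.
Reachable from 3eb1d10: {3eb1d10}.
In 077eef0's history but not 3eb1d10's: {077eef0, 0ac1123, 411c775, 4fd3386, 5cbea68, 70a7056, c361c47, c6d2893, cbe802c, e728617, ef4e4dd} — 11 commits.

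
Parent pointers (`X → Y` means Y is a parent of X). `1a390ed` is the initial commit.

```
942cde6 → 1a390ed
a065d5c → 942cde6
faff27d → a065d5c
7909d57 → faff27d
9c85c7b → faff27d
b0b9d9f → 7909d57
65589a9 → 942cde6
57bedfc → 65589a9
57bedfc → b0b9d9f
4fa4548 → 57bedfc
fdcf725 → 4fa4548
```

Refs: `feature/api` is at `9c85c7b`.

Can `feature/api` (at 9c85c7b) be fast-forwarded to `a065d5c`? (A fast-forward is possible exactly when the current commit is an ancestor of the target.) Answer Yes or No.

No

A fast-forward from 9c85c7b to a065d5c is possible iff 9c85c7b is an ancestor of a065d5c.
Ancestors of a065d5c: {1a390ed, 942cde6, a065d5c}.
9c85c7b is not among them, so fast-forward is not possible.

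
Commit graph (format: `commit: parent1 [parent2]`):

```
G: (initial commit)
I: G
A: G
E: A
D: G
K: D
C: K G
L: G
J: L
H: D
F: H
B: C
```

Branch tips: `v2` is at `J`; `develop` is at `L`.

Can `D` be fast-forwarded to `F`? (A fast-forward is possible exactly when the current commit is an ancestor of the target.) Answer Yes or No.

Yes

A fast-forward from D to F is possible iff D is an ancestor of F.
Ancestors of F: {D, F, G, H}.
D is among them, so fast-forward is possible.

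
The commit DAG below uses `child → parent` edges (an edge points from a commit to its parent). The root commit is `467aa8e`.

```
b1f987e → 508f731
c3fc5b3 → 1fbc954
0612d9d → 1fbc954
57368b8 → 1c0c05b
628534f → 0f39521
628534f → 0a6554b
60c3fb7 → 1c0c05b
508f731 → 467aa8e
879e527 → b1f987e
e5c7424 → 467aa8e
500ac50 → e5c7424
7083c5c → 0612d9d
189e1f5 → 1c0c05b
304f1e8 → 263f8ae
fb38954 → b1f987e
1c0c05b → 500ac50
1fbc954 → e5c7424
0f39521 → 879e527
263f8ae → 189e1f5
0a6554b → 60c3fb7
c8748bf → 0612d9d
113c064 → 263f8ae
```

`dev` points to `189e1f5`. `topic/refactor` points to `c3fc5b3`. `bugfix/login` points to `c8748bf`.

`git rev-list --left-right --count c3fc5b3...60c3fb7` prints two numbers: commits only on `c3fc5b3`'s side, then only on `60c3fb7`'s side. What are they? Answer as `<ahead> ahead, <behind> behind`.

2 ahead, 3 behind

Reachable from c3fc5b3: {1fbc954, 467aa8e, c3fc5b3, e5c7424}.
Reachable from 60c3fb7: {1c0c05b, 467aa8e, 500ac50, 60c3fb7, e5c7424}.
Only in c3fc5b3's history (ahead): {1fbc954, c3fc5b3} — 2.
Only in 60c3fb7's history (behind): {1c0c05b, 500ac50, 60c3fb7} — 3.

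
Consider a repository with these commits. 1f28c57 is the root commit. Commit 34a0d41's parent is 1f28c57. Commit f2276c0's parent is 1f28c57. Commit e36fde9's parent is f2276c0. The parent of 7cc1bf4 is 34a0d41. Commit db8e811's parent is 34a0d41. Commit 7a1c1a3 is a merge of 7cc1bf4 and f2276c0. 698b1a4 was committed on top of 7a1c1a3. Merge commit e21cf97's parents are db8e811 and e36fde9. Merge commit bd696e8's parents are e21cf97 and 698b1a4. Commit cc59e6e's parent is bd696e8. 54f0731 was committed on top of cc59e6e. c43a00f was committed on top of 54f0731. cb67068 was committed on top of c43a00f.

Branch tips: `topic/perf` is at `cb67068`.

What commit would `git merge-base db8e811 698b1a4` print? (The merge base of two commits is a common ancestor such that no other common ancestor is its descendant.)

34a0d41

Ancestors of db8e811: {1f28c57, 34a0d41, db8e811}.
Ancestors of 698b1a4: {1f28c57, 34a0d41, 698b1a4, 7a1c1a3, 7cc1bf4, f2276c0}.
Common ancestors: {1f28c57, 34a0d41}.
Among these, 34a0d41 is not an ancestor of any other common ancestor — it is the merge base.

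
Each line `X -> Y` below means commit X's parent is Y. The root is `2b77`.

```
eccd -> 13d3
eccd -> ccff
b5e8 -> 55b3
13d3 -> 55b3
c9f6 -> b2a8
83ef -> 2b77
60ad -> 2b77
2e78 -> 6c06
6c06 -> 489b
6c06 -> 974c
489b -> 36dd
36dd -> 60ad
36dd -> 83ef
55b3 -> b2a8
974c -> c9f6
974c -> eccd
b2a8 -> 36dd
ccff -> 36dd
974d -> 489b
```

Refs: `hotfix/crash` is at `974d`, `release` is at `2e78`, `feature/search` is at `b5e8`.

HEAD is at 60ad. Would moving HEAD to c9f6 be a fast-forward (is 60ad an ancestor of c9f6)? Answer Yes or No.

A fast-forward from 60ad to c9f6 is possible iff 60ad is an ancestor of c9f6.
Ancestors of c9f6: {2b77, 36dd, 60ad, 83ef, b2a8, c9f6}.
60ad is among them, so fast-forward is possible.

Yes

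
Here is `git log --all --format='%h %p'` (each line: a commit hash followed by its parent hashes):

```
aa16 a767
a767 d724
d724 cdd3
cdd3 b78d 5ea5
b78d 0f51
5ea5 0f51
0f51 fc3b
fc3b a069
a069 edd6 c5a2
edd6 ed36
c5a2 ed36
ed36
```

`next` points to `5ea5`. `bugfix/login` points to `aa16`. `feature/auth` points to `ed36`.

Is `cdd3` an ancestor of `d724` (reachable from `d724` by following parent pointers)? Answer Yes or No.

Yes

Ancestors of d724 (commits reachable by following parents): {0f51, 5ea5, a069, b78d, c5a2, cdd3, d724, ed36, edd6, fc3b}.
cdd3 is in that set, so it is an ancestor of d724.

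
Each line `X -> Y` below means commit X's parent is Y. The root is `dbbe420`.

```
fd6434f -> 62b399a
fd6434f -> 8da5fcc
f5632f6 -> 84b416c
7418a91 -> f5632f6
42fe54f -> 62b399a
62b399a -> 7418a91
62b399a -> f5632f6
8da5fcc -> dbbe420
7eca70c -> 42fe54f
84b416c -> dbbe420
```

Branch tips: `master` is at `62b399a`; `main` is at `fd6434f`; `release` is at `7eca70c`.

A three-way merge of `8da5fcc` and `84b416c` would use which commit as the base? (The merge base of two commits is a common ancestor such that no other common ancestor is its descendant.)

dbbe420

Ancestors of 8da5fcc: {8da5fcc, dbbe420}.
Ancestors of 84b416c: {84b416c, dbbe420}.
Common ancestors: {dbbe420}.
The only common ancestor is dbbe420, so it is the merge base.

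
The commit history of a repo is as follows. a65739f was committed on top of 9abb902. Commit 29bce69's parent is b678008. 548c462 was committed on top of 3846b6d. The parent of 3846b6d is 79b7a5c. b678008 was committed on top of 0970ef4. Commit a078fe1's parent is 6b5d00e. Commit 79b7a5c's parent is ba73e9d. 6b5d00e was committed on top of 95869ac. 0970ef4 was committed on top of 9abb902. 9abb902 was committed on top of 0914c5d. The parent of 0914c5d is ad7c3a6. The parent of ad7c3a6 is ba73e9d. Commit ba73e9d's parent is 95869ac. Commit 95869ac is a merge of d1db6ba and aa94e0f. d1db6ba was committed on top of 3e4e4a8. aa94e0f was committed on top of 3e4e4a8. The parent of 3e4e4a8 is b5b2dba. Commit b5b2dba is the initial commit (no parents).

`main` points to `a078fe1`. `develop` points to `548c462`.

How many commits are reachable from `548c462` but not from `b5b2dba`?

Reachable from 548c462: {3846b6d, 3e4e4a8, 548c462, 79b7a5c, 95869ac, aa94e0f, b5b2dba, ba73e9d, d1db6ba}.
Reachable from b5b2dba: {b5b2dba}.
In 548c462's history but not b5b2dba's: {3846b6d, 3e4e4a8, 548c462, 79b7a5c, 95869ac, aa94e0f, ba73e9d, d1db6ba} — 8 commits.

8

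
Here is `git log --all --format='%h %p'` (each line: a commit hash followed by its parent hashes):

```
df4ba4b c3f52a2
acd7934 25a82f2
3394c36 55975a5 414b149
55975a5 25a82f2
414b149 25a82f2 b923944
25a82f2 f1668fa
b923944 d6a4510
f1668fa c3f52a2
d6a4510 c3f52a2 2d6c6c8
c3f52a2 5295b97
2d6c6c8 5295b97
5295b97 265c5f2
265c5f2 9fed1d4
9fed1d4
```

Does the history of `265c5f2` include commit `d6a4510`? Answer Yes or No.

Ancestors of 265c5f2: {265c5f2, 9fed1d4}.
d6a4510 is not in that set, so it is not an ancestor of 265c5f2.

No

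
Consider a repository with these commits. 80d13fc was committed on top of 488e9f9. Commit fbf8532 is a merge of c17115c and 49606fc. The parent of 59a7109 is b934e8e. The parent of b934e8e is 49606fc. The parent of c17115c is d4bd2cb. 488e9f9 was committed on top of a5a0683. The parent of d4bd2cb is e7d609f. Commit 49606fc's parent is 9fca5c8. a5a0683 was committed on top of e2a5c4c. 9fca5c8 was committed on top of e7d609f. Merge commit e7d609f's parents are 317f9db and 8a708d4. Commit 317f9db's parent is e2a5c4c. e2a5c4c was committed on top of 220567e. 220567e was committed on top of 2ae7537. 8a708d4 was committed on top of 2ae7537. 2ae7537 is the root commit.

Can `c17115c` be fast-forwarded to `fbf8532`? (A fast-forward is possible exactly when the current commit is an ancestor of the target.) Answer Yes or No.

A fast-forward from c17115c to fbf8532 is possible iff c17115c is an ancestor of fbf8532.
Ancestors of fbf8532: {220567e, 2ae7537, 317f9db, 49606fc, 8a708d4, 9fca5c8, c17115c, d4bd2cb, e2a5c4c, e7d609f, fbf8532}.
c17115c is among them, so fast-forward is possible.

Yes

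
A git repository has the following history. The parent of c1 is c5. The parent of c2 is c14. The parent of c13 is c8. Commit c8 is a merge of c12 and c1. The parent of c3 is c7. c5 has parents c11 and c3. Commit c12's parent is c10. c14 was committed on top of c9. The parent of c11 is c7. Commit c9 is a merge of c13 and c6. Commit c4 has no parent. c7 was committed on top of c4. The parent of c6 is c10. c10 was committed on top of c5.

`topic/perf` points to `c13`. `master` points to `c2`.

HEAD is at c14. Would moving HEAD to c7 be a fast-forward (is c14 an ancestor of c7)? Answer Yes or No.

No

A fast-forward from c14 to c7 is possible iff c14 is an ancestor of c7.
Ancestors of c7: {c4, c7}.
c14 is not among them, so fast-forward is not possible.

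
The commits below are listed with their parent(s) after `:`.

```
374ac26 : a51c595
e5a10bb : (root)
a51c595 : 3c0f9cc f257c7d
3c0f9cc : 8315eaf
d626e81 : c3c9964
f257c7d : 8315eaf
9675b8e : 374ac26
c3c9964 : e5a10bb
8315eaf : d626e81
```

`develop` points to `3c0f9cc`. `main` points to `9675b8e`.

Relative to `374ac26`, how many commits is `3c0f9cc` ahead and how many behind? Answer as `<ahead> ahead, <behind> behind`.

Reachable from 3c0f9cc: {3c0f9cc, 8315eaf, c3c9964, d626e81, e5a10bb}.
Reachable from 374ac26: {374ac26, 3c0f9cc, 8315eaf, a51c595, c3c9964, d626e81, e5a10bb, f257c7d}.
Only in 3c0f9cc's history (ahead): {} — 0.
Only in 374ac26's history (behind): {374ac26, a51c595, f257c7d} — 3.

0 ahead, 3 behind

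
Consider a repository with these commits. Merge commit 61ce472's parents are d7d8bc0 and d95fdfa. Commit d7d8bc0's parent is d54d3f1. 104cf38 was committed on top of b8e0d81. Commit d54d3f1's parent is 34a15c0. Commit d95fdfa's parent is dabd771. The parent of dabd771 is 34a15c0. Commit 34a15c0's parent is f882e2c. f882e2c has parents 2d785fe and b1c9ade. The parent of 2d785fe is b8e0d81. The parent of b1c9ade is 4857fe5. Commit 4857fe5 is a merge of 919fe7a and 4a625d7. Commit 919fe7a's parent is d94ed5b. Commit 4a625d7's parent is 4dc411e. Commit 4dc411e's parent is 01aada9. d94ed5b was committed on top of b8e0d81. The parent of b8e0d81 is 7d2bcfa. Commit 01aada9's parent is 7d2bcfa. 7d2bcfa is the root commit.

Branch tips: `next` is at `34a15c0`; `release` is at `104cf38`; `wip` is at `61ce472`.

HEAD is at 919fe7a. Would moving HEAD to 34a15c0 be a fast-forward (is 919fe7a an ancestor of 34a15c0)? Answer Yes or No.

A fast-forward from 919fe7a to 34a15c0 is possible iff 919fe7a is an ancestor of 34a15c0.
Ancestors of 34a15c0: {01aada9, 2d785fe, 34a15c0, 4857fe5, 4a625d7, 4dc411e, 7d2bcfa, 919fe7a, b1c9ade, b8e0d81, d94ed5b, f882e2c}.
919fe7a is among them, so fast-forward is possible.

Yes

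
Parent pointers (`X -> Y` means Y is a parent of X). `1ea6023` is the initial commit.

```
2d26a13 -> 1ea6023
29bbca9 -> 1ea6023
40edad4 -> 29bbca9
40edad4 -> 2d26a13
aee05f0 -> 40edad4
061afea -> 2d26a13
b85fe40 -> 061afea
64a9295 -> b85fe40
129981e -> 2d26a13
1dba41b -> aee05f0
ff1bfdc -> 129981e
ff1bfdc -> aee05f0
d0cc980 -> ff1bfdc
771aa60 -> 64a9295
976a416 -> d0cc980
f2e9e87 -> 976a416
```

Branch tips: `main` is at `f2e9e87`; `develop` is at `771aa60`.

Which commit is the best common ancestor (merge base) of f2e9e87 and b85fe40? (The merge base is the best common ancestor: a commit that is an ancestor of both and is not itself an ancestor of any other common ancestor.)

Ancestors of f2e9e87: {129981e, 1ea6023, 29bbca9, 2d26a13, 40edad4, 976a416, aee05f0, d0cc980, f2e9e87, ff1bfdc}.
Ancestors of b85fe40: {061afea, 1ea6023, 2d26a13, b85fe40}.
Common ancestors: {1ea6023, 2d26a13}.
Among these, 2d26a13 is not an ancestor of any other common ancestor — it is the merge base.

2d26a13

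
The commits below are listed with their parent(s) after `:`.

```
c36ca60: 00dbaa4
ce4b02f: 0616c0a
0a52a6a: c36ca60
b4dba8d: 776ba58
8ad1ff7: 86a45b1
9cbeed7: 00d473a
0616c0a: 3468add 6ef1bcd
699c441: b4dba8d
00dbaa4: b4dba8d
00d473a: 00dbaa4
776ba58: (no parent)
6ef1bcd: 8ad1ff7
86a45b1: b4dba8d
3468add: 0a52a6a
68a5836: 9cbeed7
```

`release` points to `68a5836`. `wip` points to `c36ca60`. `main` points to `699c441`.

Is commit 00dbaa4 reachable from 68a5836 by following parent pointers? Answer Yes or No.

Ancestors of 68a5836 (commits reachable by following parents): {00d473a, 00dbaa4, 68a5836, 776ba58, 9cbeed7, b4dba8d}.
00dbaa4 is in that set, so it is an ancestor of 68a5836.

Yes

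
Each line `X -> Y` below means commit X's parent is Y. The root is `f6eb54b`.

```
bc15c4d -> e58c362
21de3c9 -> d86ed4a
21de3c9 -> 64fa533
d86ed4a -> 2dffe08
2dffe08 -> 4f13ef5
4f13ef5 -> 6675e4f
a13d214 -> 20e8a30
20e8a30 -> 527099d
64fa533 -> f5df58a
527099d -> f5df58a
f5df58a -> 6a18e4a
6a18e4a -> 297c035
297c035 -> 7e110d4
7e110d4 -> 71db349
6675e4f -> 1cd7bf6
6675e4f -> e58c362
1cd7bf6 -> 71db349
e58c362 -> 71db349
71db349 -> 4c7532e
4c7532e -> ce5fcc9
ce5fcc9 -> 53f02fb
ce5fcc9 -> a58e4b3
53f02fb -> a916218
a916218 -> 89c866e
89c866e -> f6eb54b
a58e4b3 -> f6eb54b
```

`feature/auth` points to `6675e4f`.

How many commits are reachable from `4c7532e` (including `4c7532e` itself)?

Walking parent pointers from 4c7532e: reachable set = {4c7532e, 53f02fb, 89c866e, a58e4b3, a916218, ce5fcc9, f6eb54b}.
That is 7 commits.

7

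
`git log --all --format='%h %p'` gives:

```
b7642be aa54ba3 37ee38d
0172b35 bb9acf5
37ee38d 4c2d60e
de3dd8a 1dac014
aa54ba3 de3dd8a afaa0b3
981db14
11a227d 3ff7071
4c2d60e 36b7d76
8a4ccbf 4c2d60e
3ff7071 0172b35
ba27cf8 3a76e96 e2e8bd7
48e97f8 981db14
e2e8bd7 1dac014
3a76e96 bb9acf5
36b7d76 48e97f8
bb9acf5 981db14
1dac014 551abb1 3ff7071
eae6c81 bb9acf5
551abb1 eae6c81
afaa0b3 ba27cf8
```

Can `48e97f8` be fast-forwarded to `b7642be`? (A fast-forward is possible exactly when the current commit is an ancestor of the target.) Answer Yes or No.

A fast-forward from 48e97f8 to b7642be is possible iff 48e97f8 is an ancestor of b7642be.
Ancestors of b7642be: {0172b35, 1dac014, 36b7d76, 37ee38d, 3a76e96, 3ff7071, 48e97f8, 4c2d60e, 551abb1, 981db14, aa54ba3, afaa0b3, b7642be, ba27cf8, bb9acf5, de3dd8a, e2e8bd7, eae6c81}.
48e97f8 is among them, so fast-forward is possible.

Yes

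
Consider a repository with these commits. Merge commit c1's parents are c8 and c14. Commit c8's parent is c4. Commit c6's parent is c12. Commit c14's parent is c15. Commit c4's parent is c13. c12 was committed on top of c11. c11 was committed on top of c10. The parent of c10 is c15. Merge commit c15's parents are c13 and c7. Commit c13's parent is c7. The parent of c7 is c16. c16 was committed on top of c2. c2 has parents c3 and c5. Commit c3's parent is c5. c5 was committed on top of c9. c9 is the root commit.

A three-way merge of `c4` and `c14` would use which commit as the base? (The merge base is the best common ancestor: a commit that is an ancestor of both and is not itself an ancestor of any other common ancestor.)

Ancestors of c4: {c13, c16, c2, c3, c4, c5, c7, c9}.
Ancestors of c14: {c13, c14, c15, c16, c2, c3, c5, c7, c9}.
Common ancestors: {c13, c16, c2, c3, c5, c7, c9}.
Among these, c13 is not an ancestor of any other common ancestor — it is the merge base.

c13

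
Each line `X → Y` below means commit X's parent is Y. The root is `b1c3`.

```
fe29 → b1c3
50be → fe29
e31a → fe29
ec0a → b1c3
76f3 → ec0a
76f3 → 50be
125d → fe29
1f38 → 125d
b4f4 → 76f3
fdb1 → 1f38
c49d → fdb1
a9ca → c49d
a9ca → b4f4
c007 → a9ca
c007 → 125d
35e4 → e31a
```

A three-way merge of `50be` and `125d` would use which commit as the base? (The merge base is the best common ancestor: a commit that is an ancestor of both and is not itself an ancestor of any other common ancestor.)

Ancestors of 50be: {50be, b1c3, fe29}.
Ancestors of 125d: {125d, b1c3, fe29}.
Common ancestors: {b1c3, fe29}.
Among these, fe29 is not an ancestor of any other common ancestor — it is the merge base.

fe29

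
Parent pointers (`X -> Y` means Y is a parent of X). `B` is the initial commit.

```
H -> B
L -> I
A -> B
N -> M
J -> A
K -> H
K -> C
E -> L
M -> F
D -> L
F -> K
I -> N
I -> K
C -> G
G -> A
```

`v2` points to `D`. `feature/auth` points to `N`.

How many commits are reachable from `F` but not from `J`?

5

Reachable from F: {A, B, C, F, G, H, K}.
Reachable from J: {A, B, J}.
In F's history but not J's: {C, F, G, H, K} — 5 commits.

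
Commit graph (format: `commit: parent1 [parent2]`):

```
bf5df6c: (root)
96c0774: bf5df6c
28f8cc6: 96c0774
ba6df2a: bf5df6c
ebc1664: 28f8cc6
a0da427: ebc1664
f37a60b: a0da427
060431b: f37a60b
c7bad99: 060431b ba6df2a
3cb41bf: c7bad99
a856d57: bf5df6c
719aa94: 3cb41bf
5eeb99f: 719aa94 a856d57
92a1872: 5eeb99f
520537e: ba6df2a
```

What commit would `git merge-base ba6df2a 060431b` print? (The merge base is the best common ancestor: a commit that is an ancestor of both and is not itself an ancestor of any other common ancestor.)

Ancestors of ba6df2a: {ba6df2a, bf5df6c}.
Ancestors of 060431b: {060431b, 28f8cc6, 96c0774, a0da427, bf5df6c, ebc1664, f37a60b}.
Common ancestors: {bf5df6c}.
The only common ancestor is bf5df6c, so it is the merge base.

bf5df6c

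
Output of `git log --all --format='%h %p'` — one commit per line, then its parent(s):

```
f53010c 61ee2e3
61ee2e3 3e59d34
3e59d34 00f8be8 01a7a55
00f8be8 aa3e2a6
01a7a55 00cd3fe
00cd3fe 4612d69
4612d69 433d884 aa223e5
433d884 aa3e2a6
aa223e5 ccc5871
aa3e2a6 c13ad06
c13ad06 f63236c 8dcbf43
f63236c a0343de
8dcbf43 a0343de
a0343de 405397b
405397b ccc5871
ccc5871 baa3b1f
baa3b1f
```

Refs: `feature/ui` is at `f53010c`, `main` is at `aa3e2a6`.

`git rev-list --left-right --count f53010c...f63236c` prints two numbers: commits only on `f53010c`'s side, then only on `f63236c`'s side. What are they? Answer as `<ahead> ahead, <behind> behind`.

12 ahead, 0 behind

Reachable from f53010c: {00cd3fe, 00f8be8, 01a7a55, 3e59d34, 405397b, 433d884, 4612d69, 61ee2e3, 8dcbf43, a0343de, aa223e5, aa3e2a6, baa3b1f, c13ad06, ccc5871, f53010c, f63236c}.
Reachable from f63236c: {405397b, a0343de, baa3b1f, ccc5871, f63236c}.
Only in f53010c's history (ahead): {00cd3fe, 00f8be8, 01a7a55, 3e59d34, 433d884, 4612d69, 61ee2e3, 8dcbf43, aa223e5, aa3e2a6, c13ad06, f53010c} — 12.
Only in f63236c's history (behind): {} — 0.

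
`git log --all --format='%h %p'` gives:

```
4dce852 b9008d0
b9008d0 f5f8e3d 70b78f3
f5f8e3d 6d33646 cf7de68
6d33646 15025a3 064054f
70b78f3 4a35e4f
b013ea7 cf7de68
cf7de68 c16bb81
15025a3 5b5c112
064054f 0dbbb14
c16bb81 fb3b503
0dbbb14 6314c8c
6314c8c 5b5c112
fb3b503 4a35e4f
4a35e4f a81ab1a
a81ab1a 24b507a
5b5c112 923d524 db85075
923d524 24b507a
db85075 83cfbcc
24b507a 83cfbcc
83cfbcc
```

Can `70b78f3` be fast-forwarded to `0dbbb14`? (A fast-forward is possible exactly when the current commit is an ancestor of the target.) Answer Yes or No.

No

A fast-forward from 70b78f3 to 0dbbb14 is possible iff 70b78f3 is an ancestor of 0dbbb14.
Ancestors of 0dbbb14: {0dbbb14, 24b507a, 5b5c112, 6314c8c, 83cfbcc, 923d524, db85075}.
70b78f3 is not among them, so fast-forward is not possible.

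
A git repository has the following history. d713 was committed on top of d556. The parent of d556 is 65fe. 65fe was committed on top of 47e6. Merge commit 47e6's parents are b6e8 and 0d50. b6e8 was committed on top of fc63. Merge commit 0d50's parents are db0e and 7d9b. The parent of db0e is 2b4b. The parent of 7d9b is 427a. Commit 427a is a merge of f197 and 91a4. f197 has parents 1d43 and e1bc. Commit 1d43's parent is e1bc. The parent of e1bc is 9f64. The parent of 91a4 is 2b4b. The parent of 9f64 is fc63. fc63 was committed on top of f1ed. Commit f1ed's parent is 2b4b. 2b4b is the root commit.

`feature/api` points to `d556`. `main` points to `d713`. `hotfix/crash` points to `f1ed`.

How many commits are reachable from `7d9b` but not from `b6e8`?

7

Reachable from 7d9b: {1d43, 2b4b, 427a, 7d9b, 91a4, 9f64, e1bc, f197, f1ed, fc63}.
Reachable from b6e8: {2b4b, b6e8, f1ed, fc63}.
In 7d9b's history but not b6e8's: {1d43, 427a, 7d9b, 91a4, 9f64, e1bc, f197} — 7 commits.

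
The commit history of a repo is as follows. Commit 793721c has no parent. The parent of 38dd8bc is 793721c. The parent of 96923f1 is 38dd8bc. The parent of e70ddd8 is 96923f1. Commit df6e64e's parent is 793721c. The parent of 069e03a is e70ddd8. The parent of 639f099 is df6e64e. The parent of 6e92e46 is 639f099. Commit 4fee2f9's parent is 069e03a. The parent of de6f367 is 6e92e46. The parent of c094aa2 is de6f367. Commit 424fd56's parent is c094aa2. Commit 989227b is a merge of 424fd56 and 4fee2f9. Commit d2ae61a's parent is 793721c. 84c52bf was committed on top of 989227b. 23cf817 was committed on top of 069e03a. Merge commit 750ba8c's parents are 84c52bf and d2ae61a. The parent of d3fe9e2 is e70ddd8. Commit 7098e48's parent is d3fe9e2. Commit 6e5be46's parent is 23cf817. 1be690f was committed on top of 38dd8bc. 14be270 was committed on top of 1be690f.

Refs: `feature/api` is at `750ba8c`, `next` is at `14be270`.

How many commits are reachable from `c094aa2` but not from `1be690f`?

5

Reachable from c094aa2: {639f099, 6e92e46, 793721c, c094aa2, de6f367, df6e64e}.
Reachable from 1be690f: {1be690f, 38dd8bc, 793721c}.
In c094aa2's history but not 1be690f's: {639f099, 6e92e46, c094aa2, de6f367, df6e64e} — 5 commits.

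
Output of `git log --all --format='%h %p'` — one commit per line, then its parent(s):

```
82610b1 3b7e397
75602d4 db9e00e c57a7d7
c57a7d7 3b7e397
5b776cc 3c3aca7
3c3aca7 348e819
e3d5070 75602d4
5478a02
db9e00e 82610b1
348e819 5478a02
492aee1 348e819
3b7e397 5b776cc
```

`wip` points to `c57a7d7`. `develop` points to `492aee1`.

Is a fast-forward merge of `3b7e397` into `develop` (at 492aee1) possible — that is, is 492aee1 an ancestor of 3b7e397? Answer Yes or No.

No

A fast-forward from 492aee1 to 3b7e397 is possible iff 492aee1 is an ancestor of 3b7e397.
Ancestors of 3b7e397: {348e819, 3b7e397, 3c3aca7, 5478a02, 5b776cc}.
492aee1 is not among them, so fast-forward is not possible.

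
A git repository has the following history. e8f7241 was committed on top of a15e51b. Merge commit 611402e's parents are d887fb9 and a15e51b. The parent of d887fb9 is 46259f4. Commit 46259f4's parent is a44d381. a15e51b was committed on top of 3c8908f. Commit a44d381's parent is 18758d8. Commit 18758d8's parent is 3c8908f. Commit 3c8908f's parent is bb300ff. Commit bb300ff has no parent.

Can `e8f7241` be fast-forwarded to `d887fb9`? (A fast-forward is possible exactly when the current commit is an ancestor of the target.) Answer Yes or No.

A fast-forward from e8f7241 to d887fb9 is possible iff e8f7241 is an ancestor of d887fb9.
Ancestors of d887fb9: {18758d8, 3c8908f, 46259f4, a44d381, bb300ff, d887fb9}.
e8f7241 is not among them, so fast-forward is not possible.

No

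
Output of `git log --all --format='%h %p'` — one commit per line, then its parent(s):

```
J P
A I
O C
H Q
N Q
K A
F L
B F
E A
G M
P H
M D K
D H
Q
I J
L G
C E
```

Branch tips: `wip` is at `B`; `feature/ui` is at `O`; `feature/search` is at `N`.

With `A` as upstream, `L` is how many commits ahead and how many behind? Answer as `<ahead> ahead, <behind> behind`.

5 ahead, 0 behind

Reachable from L: {A, D, G, H, I, J, K, L, M, P, Q}.
Reachable from A: {A, H, I, J, P, Q}.
Only in L's history (ahead): {D, G, K, L, M} — 5.
Only in A's history (behind): {} — 0.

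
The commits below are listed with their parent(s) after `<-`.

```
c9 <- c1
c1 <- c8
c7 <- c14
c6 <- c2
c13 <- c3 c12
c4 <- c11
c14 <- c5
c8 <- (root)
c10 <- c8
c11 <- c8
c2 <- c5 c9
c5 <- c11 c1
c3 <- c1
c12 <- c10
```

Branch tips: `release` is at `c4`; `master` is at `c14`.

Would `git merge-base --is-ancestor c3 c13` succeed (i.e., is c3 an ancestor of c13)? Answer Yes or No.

Yes

Ancestors of c13 (commits reachable by following parents): {c1, c10, c12, c13, c3, c8}.
c3 is in that set, so it is an ancestor of c13.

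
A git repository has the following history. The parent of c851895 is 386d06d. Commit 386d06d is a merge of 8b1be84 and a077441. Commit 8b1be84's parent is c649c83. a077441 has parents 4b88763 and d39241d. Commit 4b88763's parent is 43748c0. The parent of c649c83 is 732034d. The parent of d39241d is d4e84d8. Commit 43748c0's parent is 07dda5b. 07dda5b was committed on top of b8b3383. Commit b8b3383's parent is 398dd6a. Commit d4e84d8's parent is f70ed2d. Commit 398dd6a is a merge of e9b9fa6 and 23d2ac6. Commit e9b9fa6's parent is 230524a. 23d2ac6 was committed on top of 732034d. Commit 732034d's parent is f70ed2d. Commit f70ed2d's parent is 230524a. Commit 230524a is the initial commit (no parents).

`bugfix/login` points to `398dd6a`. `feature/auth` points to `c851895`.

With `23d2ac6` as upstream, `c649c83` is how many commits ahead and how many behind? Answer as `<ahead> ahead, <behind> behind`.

Reachable from c649c83: {230524a, 732034d, c649c83, f70ed2d}.
Reachable from 23d2ac6: {230524a, 23d2ac6, 732034d, f70ed2d}.
Only in c649c83's history (ahead): {c649c83} — 1.
Only in 23d2ac6's history (behind): {23d2ac6} — 1.

1 ahead, 1 behind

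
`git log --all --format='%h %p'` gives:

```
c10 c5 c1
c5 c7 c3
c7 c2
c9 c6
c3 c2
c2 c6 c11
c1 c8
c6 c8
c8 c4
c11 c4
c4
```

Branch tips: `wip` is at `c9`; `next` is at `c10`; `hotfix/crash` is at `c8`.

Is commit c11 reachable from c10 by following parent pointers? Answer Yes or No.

Ancestors of c10 (commits reachable by following parents): {c1, c10, c11, c2, c3, c4, c5, c6, c7, c8}.
c11 is in that set, so it is an ancestor of c10.

Yes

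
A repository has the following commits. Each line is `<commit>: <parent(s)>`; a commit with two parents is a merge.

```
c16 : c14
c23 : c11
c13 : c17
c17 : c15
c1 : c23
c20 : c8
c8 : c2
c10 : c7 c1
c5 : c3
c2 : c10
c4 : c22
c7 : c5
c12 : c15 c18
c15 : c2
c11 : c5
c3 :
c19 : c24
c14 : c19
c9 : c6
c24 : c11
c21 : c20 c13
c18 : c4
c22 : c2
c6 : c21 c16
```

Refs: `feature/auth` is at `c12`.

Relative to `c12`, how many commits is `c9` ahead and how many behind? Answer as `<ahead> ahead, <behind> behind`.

11 ahead, 4 behind

Reachable from c9: {c1, c10, c11, c13, c14, c15, c16, c17, c19, c2, c20, c21, c23, c24, c3, c5, c6, c7, c8, c9}.
Reachable from c12: {c1, c10, c11, c12, c15, c18, c2, c22, c23, c3, c4, c5, c7}.
Only in c9's history (ahead): {c13, c14, c16, c17, c19, c20, c21, c24, c6, c8, c9} — 11.
Only in c12's history (behind): {c12, c18, c22, c4} — 4.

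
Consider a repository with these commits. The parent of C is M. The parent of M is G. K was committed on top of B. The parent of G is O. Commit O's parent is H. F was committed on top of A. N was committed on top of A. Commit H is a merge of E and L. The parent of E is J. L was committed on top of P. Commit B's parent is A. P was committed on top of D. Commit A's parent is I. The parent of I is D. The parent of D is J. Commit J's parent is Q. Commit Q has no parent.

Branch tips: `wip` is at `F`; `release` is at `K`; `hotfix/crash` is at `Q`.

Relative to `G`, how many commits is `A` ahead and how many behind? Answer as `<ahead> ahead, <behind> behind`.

Reachable from A: {A, D, I, J, Q}.
Reachable from G: {D, E, G, H, J, L, O, P, Q}.
Only in A's history (ahead): {A, I} — 2.
Only in G's history (behind): {E, G, H, L, O, P} — 6.

2 ahead, 6 behind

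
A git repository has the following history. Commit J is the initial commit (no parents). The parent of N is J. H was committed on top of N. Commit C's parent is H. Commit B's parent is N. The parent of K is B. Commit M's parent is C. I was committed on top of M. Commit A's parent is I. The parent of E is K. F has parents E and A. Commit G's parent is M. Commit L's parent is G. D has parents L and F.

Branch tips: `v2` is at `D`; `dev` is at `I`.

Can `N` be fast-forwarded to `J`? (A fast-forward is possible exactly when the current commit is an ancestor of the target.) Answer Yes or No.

A fast-forward from N to J is possible iff N is an ancestor of J.
Ancestors of J: {J}.
N is not among them, so fast-forward is not possible.

No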